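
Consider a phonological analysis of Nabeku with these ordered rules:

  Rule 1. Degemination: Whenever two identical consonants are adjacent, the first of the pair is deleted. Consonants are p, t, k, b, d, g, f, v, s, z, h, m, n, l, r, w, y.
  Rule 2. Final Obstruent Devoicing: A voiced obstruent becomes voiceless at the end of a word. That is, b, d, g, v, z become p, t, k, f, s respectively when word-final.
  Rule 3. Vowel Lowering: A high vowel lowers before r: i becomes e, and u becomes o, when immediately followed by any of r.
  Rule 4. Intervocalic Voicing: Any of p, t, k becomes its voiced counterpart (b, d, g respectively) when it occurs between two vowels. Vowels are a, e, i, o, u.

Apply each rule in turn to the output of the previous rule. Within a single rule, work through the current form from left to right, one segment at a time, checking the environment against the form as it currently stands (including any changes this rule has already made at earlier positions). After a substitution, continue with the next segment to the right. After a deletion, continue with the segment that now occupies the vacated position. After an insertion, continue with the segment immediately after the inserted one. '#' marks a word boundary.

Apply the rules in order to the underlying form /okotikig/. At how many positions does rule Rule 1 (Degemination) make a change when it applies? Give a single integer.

Rule 1 Degemination: no change — [okotikig]
Rule 2 Final Obstruent Devoicing: [okotikig] → [okotikik]
Rule 3 Vowel Lowering: no change — [okotikik]
Rule 4 Intervocalic Voicing: [okotikik] → [ogodigik]
Rule Rule 1 changed 0 position(s).

0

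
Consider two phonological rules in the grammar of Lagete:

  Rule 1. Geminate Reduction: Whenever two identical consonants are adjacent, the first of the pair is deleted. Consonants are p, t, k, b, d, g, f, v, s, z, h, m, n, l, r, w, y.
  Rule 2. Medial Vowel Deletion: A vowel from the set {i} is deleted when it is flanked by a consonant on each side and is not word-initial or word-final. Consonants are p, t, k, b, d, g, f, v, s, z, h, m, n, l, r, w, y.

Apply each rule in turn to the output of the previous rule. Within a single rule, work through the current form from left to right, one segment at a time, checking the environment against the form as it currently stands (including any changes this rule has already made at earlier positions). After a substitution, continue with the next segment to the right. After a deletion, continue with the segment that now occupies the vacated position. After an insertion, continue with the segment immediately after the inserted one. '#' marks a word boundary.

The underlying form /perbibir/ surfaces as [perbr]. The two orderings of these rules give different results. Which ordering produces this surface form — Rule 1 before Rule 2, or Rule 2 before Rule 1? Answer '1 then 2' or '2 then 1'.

Order 1 then 2:
  1 Geminate Reduction: no change — [perbibir]
  2 Medial Vowel Deletion: [perbibir] → [perbbr]
  result: [perbbr]
Order 2 then 1:
  2 Medial Vowel Deletion: [perbibir] → [perbbr]
  1 Geminate Reduction: [perbbr] → [perbr]
  result: [perbr]

2 then 1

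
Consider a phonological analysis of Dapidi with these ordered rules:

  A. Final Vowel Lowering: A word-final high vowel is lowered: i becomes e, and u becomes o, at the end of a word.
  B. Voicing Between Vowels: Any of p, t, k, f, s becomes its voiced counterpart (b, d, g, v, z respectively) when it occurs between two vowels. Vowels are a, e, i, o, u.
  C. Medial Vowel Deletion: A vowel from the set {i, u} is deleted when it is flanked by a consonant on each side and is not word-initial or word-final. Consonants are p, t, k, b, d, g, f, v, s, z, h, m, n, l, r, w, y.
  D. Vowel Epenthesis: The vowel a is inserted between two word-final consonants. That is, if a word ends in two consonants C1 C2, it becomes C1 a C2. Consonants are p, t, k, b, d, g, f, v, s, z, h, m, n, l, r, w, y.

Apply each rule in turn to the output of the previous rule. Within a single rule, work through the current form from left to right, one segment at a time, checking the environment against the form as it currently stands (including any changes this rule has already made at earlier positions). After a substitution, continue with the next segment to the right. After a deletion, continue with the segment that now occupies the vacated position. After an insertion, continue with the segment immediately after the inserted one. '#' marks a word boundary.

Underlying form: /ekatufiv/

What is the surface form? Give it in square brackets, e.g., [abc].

[egadvav]

A Final Vowel Lowering: no change — [ekatufiv]
B Voicing Between Vowels: [ekatufiv] → [egaduviv]
C Medial Vowel Deletion: [egaduviv] → [egadvv]
D Vowel Epenthesis: [egadvv] → [egadvav]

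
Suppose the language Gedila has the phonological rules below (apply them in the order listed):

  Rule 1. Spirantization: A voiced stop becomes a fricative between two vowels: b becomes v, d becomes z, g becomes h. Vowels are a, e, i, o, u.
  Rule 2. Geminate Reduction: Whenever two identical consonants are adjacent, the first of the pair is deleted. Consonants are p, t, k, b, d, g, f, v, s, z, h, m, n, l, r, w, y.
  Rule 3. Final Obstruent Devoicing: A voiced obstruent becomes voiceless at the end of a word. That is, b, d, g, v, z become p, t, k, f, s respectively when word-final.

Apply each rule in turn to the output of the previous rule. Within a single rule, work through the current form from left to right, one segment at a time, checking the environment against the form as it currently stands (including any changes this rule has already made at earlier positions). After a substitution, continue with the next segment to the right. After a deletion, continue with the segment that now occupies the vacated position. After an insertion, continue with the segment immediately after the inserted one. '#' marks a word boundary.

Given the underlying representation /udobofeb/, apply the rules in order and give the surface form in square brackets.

Rule 1 Spirantization: [udobofeb] → [uzovofeb]
Rule 2 Geminate Reduction: no change — [uzovofeb]
Rule 3 Final Obstruent Devoicing: [uzovofeb] → [uzovofep]

[uzovofep]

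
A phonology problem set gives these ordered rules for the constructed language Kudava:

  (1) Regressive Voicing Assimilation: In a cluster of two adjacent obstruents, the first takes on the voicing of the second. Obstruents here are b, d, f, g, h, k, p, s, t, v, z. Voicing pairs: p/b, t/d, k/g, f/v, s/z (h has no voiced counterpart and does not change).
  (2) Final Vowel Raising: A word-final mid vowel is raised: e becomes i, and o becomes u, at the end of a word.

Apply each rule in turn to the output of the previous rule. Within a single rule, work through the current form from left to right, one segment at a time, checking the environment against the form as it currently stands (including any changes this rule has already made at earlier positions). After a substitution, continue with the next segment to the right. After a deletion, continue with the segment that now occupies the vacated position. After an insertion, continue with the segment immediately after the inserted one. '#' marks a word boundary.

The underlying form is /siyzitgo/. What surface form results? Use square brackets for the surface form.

[siyzidgu]

(1) Regressive Voicing Assimilation: [siyzitgo] → [siyzidgo]
(2) Final Vowel Raising: [siyzidgo] → [siyzidgu]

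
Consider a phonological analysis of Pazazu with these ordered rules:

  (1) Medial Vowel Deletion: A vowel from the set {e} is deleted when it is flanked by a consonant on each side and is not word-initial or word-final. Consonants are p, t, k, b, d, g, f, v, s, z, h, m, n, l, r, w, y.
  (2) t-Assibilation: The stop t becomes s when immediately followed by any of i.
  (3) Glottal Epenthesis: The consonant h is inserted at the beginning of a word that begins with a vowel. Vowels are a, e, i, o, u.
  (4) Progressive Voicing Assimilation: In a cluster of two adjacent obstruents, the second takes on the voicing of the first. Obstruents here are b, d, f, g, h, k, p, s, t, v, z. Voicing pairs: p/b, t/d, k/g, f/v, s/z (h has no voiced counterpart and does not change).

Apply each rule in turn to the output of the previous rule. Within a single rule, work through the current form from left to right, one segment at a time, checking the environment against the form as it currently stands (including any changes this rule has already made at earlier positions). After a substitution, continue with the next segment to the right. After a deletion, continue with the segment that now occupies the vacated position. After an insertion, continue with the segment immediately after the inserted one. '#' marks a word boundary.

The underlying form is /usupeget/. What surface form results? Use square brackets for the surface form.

[husupkt]

(1) Medial Vowel Deletion: [usupeget] → [usupgt]
(2) t-Assibilation: no change — [usupgt]
(3) Glottal Epenthesis: [usupgt] → [husupgt]
(4) Progressive Voicing Assimilation: [husupgt] → [husupkt]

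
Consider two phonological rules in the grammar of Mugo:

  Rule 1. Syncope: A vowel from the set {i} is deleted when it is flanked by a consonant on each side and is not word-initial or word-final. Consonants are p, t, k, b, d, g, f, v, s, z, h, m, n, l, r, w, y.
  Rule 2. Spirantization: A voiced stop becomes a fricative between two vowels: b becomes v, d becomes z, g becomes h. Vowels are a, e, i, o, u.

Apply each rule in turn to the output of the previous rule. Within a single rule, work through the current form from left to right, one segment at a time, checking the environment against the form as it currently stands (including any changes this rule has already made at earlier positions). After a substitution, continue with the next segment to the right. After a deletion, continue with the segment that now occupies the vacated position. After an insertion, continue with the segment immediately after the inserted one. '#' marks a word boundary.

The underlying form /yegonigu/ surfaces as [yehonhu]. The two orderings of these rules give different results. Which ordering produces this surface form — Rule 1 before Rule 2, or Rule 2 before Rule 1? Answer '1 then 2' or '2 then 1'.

Order 1 then 2:
  1 Syncope: [yegonigu] → [yegongu]
  2 Spirantization: [yegongu] → [yehongu]
  result: [yehongu]
Order 2 then 1:
  2 Spirantization: [yegonigu] → [yehonihu]
  1 Syncope: [yehonihu] → [yehonhu]
  result: [yehonhu]

2 then 1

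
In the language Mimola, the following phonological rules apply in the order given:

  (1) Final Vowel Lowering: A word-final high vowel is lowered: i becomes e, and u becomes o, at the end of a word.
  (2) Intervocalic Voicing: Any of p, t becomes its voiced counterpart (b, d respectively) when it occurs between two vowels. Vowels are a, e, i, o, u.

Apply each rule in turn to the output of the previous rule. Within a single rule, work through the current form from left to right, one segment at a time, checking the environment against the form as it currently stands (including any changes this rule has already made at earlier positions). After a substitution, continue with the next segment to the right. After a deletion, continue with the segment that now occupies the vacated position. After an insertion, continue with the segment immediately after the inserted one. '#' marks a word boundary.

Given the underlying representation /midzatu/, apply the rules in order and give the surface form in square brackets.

[midzado]

(1) Final Vowel Lowering: [midzatu] → [midzato]
(2) Intervocalic Voicing: [midzato] → [midzado]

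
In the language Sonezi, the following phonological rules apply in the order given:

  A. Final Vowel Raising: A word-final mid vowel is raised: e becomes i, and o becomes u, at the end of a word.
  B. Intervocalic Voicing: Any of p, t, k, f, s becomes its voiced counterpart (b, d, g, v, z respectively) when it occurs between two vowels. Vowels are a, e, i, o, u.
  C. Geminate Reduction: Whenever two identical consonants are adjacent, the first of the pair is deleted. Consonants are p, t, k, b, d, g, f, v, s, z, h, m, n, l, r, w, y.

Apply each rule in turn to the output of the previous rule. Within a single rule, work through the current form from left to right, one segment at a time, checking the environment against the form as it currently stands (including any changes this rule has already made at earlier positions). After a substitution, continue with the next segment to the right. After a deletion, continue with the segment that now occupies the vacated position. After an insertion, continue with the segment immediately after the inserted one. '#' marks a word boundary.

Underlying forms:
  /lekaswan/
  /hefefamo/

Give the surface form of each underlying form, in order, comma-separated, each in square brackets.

[legaswan], [hevevamu]

/lekaswan/:
  A Final Vowel Raising: no change — [lekaswan]
  B Intervocalic Voicing: [lekaswan] → [legaswan]
  C Geminate Reduction: no change — [legaswan]
/hefefamo/:
  A Final Vowel Raising: [hefefamo] → [hefefamu]
  B Intervocalic Voicing: [hefefamu] → [hevevamu]
  C Geminate Reduction: no change — [hevevamu]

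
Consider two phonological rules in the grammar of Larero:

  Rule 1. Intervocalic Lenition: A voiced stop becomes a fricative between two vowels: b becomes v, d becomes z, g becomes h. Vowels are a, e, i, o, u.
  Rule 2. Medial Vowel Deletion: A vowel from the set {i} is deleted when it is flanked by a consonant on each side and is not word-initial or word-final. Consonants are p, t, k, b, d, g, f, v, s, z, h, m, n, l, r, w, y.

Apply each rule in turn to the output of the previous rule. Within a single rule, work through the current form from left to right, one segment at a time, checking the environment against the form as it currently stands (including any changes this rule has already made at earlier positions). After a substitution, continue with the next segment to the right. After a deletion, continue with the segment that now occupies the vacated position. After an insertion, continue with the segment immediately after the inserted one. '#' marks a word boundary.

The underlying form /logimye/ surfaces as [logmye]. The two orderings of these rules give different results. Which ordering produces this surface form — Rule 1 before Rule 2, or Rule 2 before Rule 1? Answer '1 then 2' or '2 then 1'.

2 then 1

Order 1 then 2:
  1 Intervocalic Lenition: [logimye] → [lohimye]
  2 Medial Vowel Deletion: [lohimye] → [lohmye]
  result: [lohmye]
Order 2 then 1:
  2 Medial Vowel Deletion: [logimye] → [logmye]
  1 Intervocalic Lenition: no change — [logmye]
  result: [logmye]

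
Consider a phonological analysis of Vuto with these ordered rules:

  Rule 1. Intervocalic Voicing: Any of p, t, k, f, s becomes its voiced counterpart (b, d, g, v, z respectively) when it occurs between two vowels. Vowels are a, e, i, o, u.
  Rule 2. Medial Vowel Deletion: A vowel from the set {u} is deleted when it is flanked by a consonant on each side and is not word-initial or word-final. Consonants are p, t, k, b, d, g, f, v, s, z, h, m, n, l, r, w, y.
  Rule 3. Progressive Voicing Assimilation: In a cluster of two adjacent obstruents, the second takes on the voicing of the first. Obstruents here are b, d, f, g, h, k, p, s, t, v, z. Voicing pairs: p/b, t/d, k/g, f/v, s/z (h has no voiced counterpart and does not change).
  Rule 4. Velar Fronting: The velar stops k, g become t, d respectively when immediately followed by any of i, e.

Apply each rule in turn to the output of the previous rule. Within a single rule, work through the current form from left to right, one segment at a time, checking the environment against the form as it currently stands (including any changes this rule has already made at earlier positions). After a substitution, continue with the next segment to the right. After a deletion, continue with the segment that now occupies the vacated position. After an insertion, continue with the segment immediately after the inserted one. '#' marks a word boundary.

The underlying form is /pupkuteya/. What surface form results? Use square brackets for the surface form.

Rule 1 Intervocalic Voicing: [pupkuteya] → [pupkudeya]
Rule 2 Medial Vowel Deletion: [pupkudeya] → [ppkdeya]
Rule 3 Progressive Voicing Assimilation: [ppkdeya] → [ppkteya]
Rule 4 Velar Fronting: no change — [ppkteya]

[ppkteya]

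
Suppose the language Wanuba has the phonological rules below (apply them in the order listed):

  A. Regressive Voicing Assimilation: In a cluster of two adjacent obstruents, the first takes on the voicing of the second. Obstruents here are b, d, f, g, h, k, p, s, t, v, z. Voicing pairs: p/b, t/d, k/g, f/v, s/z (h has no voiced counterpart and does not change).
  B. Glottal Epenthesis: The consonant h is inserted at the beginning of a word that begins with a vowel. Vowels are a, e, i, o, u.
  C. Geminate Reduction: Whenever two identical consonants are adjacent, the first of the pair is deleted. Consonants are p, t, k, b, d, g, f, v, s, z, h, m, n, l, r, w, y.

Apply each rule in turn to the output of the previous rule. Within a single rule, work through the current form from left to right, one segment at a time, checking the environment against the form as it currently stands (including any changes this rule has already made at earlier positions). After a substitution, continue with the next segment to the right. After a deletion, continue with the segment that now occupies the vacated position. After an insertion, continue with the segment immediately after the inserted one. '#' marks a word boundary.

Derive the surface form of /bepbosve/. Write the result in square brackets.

A Regressive Voicing Assimilation: [bepbosve] → [bebbozve]
B Glottal Epenthesis: no change — [bebbozve]
C Geminate Reduction: [bebbozve] → [bebozve]

[bebozve]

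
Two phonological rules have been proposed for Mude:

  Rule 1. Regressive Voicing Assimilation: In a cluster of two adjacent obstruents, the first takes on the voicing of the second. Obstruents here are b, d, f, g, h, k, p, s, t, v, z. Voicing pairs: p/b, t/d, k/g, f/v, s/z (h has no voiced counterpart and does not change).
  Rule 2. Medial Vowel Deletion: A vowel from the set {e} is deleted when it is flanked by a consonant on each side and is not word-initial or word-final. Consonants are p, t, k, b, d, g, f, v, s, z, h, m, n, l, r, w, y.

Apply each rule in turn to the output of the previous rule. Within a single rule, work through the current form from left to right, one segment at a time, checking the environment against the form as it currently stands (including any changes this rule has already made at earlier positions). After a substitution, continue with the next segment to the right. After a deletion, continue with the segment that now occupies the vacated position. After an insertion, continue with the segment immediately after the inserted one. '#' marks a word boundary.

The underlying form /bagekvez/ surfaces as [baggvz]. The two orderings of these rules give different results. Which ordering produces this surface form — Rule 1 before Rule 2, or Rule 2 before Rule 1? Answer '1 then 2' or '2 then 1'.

1 then 2

Order 1 then 2:
  1 Regressive Voicing Assimilation: [bagekvez] → [bagegvez]
  2 Medial Vowel Deletion: [bagegvez] → [baggvz]
  result: [baggvz]
Order 2 then 1:
  2 Medial Vowel Deletion: [bagekvez] → [bagkvz]
  1 Regressive Voicing Assimilation: [bagkvz] → [bakgvz]
  result: [bakgvz]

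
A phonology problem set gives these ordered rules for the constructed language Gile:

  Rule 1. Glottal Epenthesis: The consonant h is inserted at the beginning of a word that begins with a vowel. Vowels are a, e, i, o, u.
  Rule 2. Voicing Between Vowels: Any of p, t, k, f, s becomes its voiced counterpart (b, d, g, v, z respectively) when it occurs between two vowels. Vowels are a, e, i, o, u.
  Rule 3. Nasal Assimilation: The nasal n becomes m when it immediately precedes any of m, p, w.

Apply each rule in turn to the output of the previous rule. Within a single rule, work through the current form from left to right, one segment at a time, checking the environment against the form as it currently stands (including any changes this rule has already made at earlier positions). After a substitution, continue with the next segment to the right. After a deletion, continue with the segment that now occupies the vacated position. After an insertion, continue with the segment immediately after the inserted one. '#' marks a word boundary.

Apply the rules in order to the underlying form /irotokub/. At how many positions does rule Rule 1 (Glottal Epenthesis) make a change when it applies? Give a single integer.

1

Rule 1 Glottal Epenthesis: [irotokub] → [hirotokub]
Rule 2 Voicing Between Vowels: [hirotokub] → [hirodogub]
Rule 3 Nasal Assimilation: no change — [hirodogub]
Rule Rule 1 changed 1 position(s).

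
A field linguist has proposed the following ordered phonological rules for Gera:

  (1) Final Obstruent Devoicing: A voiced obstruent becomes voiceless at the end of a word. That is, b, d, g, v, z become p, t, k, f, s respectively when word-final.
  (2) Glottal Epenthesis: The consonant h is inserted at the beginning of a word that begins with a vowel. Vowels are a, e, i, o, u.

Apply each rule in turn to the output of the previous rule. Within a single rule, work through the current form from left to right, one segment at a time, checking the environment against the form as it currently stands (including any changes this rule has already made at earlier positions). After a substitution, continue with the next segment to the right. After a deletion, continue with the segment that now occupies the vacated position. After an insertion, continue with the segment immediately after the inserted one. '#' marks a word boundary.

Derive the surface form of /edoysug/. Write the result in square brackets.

[hedoysuk]

(1) Final Obstruent Devoicing: [edoysug] → [edoysuk]
(2) Glottal Epenthesis: [edoysuk] → [hedoysuk]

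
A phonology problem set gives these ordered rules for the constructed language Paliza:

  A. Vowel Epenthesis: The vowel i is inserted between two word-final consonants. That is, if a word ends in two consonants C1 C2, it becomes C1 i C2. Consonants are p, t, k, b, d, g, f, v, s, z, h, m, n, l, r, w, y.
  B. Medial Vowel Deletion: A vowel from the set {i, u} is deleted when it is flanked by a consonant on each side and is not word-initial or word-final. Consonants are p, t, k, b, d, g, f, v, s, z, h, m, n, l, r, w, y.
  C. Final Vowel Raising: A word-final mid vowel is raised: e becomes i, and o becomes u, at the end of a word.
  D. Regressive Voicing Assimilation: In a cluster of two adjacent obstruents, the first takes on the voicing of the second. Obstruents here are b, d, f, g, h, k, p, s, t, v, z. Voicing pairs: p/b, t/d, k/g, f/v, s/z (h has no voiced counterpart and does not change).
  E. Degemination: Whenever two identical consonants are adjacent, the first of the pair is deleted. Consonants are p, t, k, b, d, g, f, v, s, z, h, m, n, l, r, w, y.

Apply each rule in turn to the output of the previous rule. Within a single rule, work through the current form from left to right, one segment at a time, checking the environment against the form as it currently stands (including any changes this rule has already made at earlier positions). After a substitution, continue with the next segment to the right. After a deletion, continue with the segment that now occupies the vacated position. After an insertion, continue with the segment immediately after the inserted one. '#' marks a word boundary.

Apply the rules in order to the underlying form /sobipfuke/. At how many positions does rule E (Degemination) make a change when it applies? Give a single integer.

1

A Vowel Epenthesis: no change — [sobipfuke]
B Medial Vowel Deletion: [sobipfuke] → [sobpfke]
C Final Vowel Raising: [sobpfke] → [sobpfki]
D Regressive Voicing Assimilation: [sobpfki] → [soppfki]
E Degemination: [soppfki] → [sopfki]
Rule E changed 1 position(s).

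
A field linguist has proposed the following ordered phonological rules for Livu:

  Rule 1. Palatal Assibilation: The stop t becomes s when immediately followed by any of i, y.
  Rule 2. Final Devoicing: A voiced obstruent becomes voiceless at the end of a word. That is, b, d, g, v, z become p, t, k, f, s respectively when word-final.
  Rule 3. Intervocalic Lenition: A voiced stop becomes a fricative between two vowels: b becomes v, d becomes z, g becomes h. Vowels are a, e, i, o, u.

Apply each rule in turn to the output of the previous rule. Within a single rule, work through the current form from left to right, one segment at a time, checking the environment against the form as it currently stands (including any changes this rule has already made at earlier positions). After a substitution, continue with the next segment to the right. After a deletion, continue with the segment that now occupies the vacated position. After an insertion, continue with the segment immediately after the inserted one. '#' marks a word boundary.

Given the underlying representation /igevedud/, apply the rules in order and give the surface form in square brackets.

[ihevezut]

Rule 1 Palatal Assibilation: no change — [igevedud]
Rule 2 Final Devoicing: [igevedud] → [igevedut]
Rule 3 Intervocalic Lenition: [igevedut] → [ihevezut]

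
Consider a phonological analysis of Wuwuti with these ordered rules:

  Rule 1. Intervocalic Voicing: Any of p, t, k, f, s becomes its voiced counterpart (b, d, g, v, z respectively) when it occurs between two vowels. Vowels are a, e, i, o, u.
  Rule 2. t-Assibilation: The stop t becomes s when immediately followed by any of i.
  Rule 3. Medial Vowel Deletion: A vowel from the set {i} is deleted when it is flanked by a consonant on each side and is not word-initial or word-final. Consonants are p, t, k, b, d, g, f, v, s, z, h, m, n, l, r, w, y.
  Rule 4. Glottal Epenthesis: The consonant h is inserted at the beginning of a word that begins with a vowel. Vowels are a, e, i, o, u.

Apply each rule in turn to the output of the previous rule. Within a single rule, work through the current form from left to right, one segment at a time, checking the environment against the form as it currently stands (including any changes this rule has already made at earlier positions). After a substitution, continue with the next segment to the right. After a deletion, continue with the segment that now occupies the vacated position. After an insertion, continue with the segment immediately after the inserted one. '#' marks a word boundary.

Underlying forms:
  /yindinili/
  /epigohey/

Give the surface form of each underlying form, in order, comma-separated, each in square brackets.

/yindinili/:
  Rule 1 Intervocalic Voicing: no change — [yindinili]
  Rule 2 t-Assibilation: no change — [yindinili]
  Rule 3 Medial Vowel Deletion: [yindinili] → [yndnli]
  Rule 4 Glottal Epenthesis: no change — [yndnli]
/epigohey/:
  Rule 1 Intervocalic Voicing: [epigohey] → [ebigohey]
  Rule 2 t-Assibilation: no change — [ebigohey]
  Rule 3 Medial Vowel Deletion: [ebigohey] → [ebgohey]
  Rule 4 Glottal Epenthesis: [ebgohey] → [hebgohey]

[yndnli], [hebgohey]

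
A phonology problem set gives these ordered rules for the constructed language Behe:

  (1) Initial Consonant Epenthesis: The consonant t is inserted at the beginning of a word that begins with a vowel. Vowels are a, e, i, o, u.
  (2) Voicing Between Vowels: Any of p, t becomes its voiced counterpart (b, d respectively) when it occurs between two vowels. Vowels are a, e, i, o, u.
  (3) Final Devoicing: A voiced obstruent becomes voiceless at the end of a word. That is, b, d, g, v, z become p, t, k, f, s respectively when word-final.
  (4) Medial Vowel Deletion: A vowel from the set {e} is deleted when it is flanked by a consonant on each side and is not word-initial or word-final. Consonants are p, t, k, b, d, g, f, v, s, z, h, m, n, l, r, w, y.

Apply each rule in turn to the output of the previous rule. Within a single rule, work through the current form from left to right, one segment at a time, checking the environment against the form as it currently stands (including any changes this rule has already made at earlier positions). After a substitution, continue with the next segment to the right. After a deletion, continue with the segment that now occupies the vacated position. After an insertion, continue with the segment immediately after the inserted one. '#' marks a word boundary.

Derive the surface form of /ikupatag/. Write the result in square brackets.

[tikubadak]

(1) Initial Consonant Epenthesis: [ikupatag] → [tikupatag]
(2) Voicing Between Vowels: [tikupatag] → [tikubadag]
(3) Final Devoicing: [tikubadag] → [tikubadak]
(4) Medial Vowel Deletion: no change — [tikubadak]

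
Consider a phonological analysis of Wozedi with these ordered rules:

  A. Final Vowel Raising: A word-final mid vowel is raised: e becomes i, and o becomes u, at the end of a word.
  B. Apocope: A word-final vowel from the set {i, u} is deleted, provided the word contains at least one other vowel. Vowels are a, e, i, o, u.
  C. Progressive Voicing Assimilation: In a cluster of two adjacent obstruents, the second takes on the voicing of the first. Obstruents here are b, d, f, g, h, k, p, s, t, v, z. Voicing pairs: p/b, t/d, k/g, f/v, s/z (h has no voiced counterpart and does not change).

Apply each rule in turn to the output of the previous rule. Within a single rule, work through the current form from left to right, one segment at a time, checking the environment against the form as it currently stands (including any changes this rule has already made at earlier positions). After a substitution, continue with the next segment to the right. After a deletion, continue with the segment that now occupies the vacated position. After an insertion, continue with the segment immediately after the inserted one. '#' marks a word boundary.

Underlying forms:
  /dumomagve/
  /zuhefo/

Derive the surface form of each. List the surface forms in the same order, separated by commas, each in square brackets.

[dumomagv], [zuhef]

/dumomagve/:
  A Final Vowel Raising: [dumomagve] → [dumomagvi]
  B Apocope: [dumomagvi] → [dumomagv]
  C Progressive Voicing Assimilation: no change — [dumomagv]
/zuhefo/:
  A Final Vowel Raising: [zuhefo] → [zuhefu]
  B Apocope: [zuhefu] → [zuhef]
  C Progressive Voicing Assimilation: no change — [zuhef]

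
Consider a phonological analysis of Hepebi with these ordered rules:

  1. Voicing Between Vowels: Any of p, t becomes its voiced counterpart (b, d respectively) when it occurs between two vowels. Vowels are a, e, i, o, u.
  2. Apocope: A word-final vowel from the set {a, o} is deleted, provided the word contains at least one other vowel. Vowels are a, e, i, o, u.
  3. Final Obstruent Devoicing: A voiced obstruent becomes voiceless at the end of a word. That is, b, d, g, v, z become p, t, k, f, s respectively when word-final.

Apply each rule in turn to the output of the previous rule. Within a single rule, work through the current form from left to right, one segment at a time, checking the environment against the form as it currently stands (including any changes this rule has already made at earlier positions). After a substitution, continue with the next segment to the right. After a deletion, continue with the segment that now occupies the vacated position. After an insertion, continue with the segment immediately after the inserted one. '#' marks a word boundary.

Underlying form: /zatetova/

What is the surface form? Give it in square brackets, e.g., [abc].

1 Voicing Between Vowels: [zatetova] → [zadedova]
2 Apocope: [zadedova] → [zadedov]
3 Final Obstruent Devoicing: [zadedov] → [zadedof]

[zadedof]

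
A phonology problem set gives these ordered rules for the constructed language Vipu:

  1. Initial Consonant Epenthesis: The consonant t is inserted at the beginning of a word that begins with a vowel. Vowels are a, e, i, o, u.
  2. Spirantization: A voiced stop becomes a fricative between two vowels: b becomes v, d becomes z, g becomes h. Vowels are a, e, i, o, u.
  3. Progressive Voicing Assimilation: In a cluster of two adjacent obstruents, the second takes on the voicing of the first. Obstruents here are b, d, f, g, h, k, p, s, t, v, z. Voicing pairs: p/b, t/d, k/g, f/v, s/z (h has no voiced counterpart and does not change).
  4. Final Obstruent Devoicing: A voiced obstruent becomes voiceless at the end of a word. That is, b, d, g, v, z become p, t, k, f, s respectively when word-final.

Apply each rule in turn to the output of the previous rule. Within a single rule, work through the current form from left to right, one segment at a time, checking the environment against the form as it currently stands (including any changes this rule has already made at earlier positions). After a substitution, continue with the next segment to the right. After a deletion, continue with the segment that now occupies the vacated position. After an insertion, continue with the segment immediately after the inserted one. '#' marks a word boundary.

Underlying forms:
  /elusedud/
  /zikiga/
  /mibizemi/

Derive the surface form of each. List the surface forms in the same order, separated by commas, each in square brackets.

/elusedud/:
  1 Initial Consonant Epenthesis: [elusedud] → [telusedud]
  2 Spirantization: [telusedud] → [telusezud]
  3 Progressive Voicing Assimilation: no change — [telusezud]
  4 Final Obstruent Devoicing: [telusezud] → [telusezut]
/zikiga/:
  1 Initial Consonant Epenthesis: no change — [zikiga]
  2 Spirantization: [zikiga] → [zikiha]
  3 Progressive Voicing Assimilation: no change — [zikiha]
  4 Final Obstruent Devoicing: no change — [zikiha]
/mibizemi/:
  1 Initial Consonant Epenthesis: no change — [mibizemi]
  2 Spirantization: [mibizemi] → [mivizemi]
  3 Progressive Voicing Assimilation: no change — [mivizemi]
  4 Final Obstruent Devoicing: no change — [mivizemi]

[telusezut], [zikiha], [mivizemi]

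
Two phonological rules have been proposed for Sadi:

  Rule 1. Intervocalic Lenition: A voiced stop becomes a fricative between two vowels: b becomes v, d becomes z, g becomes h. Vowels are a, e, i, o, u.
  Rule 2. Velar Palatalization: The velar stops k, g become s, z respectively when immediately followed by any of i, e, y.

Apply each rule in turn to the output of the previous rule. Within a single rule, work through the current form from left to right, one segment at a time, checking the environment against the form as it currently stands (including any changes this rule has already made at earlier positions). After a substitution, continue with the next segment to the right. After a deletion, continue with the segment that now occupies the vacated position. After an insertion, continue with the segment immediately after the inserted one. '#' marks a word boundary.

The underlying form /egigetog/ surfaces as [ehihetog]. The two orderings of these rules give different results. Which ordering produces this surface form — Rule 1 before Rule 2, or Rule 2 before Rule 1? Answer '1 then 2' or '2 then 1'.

Order 1 then 2:
  1 Intervocalic Lenition: [egigetog] → [ehihetog]
  2 Velar Palatalization: no change — [ehihetog]
  result: [ehihetog]
Order 2 then 1:
  2 Velar Palatalization: [egigetog] → [ezizetog]
  1 Intervocalic Lenition: no change — [ezizetog]
  result: [ezizetog]

1 then 2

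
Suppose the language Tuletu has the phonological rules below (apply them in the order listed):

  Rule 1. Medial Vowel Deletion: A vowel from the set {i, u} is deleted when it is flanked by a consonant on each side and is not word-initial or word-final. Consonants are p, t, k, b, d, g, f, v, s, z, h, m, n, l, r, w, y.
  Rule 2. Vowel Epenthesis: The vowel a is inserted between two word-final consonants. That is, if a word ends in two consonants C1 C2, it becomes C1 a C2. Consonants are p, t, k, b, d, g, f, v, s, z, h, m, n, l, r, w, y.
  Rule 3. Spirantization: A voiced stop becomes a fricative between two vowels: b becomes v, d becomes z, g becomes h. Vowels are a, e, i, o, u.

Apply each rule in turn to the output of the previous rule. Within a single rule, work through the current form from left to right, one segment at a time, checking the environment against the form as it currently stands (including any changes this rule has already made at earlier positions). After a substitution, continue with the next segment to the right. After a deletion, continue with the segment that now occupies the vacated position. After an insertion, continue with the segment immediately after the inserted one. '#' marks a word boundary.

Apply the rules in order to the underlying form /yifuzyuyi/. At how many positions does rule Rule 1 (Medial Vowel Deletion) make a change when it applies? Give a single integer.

Rule 1 Medial Vowel Deletion: [yifuzyuyi] → [yfzyyi]
Rule 2 Vowel Epenthesis: no change — [yfzyyi]
Rule 3 Spirantization: no change — [yfzyyi]
Rule Rule 1 changed 3 position(s).

3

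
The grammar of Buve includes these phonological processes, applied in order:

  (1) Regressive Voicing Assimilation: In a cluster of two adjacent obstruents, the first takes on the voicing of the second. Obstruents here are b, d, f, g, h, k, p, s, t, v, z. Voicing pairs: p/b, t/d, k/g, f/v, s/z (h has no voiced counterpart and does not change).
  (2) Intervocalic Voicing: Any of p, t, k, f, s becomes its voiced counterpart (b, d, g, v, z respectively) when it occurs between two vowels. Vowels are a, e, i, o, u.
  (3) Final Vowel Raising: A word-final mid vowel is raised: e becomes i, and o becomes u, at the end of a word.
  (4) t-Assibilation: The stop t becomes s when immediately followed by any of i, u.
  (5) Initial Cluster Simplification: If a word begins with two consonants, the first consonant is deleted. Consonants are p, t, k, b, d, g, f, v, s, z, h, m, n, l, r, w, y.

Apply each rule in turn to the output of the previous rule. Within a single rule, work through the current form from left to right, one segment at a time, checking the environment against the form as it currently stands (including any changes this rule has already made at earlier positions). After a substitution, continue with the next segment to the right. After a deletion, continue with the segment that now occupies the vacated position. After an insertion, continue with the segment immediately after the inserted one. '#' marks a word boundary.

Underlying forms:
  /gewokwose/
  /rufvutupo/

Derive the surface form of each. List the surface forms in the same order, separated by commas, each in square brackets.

[gewokwozi], [ruvvudubu]

/gewokwose/:
  (1) Regressive Voicing Assimilation: no change — [gewokwose]
  (2) Intervocalic Voicing: [gewokwose] → [gewokwoze]
  (3) Final Vowel Raising: [gewokwoze] → [gewokwozi]
  (4) t-Assibilation: no change — [gewokwozi]
  (5) Initial Cluster Simplification: no change — [gewokwozi]
/rufvutupo/:
  (1) Regressive Voicing Assimilation: [rufvutupo] → [ruvvutupo]
  (2) Intervocalic Voicing: [ruvvutupo] → [ruvvudubo]
  (3) Final Vowel Raising: [ruvvudubo] → [ruvvudubu]
  (4) t-Assibilation: no change — [ruvvudubu]
  (5) Initial Cluster Simplification: no change — [ruvvudubu]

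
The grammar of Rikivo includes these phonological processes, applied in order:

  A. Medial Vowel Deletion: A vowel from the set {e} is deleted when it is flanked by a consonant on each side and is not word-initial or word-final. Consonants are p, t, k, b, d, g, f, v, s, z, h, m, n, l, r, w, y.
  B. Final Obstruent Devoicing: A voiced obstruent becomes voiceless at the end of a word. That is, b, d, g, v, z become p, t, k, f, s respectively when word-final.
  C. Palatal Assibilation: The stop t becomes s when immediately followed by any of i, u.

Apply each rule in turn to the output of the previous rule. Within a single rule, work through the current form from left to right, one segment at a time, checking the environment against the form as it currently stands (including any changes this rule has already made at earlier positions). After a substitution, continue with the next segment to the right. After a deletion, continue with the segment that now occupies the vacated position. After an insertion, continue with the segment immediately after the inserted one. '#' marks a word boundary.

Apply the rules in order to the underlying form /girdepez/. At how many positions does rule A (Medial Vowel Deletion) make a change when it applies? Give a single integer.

2

A Medial Vowel Deletion: [girdepez] → [girdpz]
B Final Obstruent Devoicing: [girdpz] → [girdps]
C Palatal Assibilation: no change — [girdps]
Rule A changed 2 position(s).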